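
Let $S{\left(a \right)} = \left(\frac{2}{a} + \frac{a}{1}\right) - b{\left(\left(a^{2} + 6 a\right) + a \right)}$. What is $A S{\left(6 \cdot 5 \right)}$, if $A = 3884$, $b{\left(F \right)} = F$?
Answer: $- \frac{62916916}{15} \approx -4.1945 \cdot 10^{6}$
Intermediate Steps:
$S{\left(a \right)} = - a^{2} - 6 a + \frac{2}{a}$ ($S{\left(a \right)} = \left(\frac{2}{a} + \frac{a}{1}\right) - \left(\left(a^{2} + 6 a\right) + a\right) = \left(\frac{2}{a} + a 1\right) - \left(a^{2} + 7 a\right) = \left(\frac{2}{a} + a\right) - \left(a^{2} + 7 a\right) = \left(a + \frac{2}{a}\right) - \left(a^{2} + 7 a\right) = - a^{2} - 6 a + \frac{2}{a}$)
$A S{\left(6 \cdot 5 \right)} = 3884 \frac{2 - \left(6 \cdot 5\right)^{2} \left(6 + 6 \cdot 5\right)}{6 \cdot 5} = 3884 \frac{2 - 30^{2} \left(6 + 30\right)}{30} = 3884 \frac{2 - 900 \cdot 36}{30} = 3884 \frac{2 - 32400}{30} = 3884 \cdot \frac{1}{30} \left(-32398\right) = 3884 \left(- \frac{16199}{15}\right) = - \frac{62916916}{15}$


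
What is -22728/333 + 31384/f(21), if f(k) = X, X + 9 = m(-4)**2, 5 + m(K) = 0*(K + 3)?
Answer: 420301/222 ≈ 1893.2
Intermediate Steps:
m(K) = -5 (m(K) = -5 + 0*(K + 3) = -5 + 0*(3 + K) = -5 + 0 = -5)
X = 16 (X = -9 + (-5)**2 = -9 + 25 = 16)
f(k) = 16
-22728/333 + 31384/f(21) = -22728/333 + 31384/16 = -22728*1/333 + 31384*(1/16) = -7576/111 + 3923/2 = 420301/222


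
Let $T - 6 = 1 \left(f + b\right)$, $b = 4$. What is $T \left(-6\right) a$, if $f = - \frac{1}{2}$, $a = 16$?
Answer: $-912$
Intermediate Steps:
$f = - \frac{1}{2}$ ($f = \left(-1\right) \frac{1}{2} = - \frac{1}{2} \approx -0.5$)
$T = \frac{19}{2}$ ($T = 6 + 1 \left(- \frac{1}{2} + 4\right) = 6 + 1 \cdot \frac{7}{2} = 6 + \frac{7}{2} = \frac{19}{2} \approx 9.5$)
$T \left(-6\right) a = \frac{19}{2} \left(-6\right) 16 = \left(-57\right) 16 = -912$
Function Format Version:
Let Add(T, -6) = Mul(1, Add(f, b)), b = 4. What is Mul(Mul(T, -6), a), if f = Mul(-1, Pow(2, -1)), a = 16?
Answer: -912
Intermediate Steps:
f = Rational(-1, 2) (f = Mul(-1, Rational(1, 2)) = Rational(-1, 2) ≈ -0.50000)
T = Rational(19, 2) (T = Add(6, Mul(1, Add(Rational(-1, 2), 4))) = Add(6, Mul(1, Rational(7, 2))) = Add(6, Rational(7, 2)) = Rational(19, 2) ≈ 9.5000)
Mul(Mul(T, -6), a) = Mul(Mul(Rational(19, 2), -6), 16) = Mul(-57, 16) = -912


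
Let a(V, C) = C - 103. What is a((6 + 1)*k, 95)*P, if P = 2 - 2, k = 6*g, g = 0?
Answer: 0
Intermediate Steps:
k = 0 (k = 6*0 = 0)
a(V, C) = -103 + C
P = 0
a((6 + 1)*k, 95)*P = (-103 + 95)*0 = -8*0 = 0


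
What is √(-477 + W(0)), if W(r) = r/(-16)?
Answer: 3*I*√53 ≈ 21.84*I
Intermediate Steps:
W(r) = -r/16 (W(r) = r*(-1/16) = -r/16)
√(-477 + W(0)) = √(-477 - 1/16*0) = √(-477 + 0) = √(-477) = 3*I*√53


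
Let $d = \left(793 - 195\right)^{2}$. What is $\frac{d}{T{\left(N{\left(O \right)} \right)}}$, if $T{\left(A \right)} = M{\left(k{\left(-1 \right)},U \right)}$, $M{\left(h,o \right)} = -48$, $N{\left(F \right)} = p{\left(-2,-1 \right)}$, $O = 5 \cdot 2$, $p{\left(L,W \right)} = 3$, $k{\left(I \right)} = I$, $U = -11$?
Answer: $- \frac{89401}{12} \approx -7450.1$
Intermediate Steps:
$O = 10$
$N{\left(F \right)} = 3$
$T{\left(A \right)} = -48$
$d = 357604$ ($d = 598^{2} = 357604$)
$\frac{d}{T{\left(N{\left(O \right)} \right)}} = \frac{357604}{-48} = 357604 \left(- \frac{1}{48}\right) = - \frac{89401}{12}$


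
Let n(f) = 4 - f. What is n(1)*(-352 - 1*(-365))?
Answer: 39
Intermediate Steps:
n(1)*(-352 - 1*(-365)) = (4 - 1*1)*(-352 - 1*(-365)) = (4 - 1)*(-352 + 365) = 3*13 = 39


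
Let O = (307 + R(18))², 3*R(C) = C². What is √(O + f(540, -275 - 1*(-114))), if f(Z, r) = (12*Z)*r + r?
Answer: 4*I*√54451 ≈ 933.39*I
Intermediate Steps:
f(Z, r) = r + 12*Z*r (f(Z, r) = 12*Z*r + r = r + 12*Z*r)
R(C) = C²/3
O = 172225 (O = (307 + (⅓)*18²)² = (307 + (⅓)*324)² = (307 + 108)² = 415² = 172225)
√(O + f(540, -275 - 1*(-114))) = √(172225 + (-275 - 1*(-114))*(1 + 12*540)) = √(172225 + (-275 + 114)*(1 + 6480)) = √(172225 - 161*6481) = √(172225 - 1043441) = √(-871216) = 4*I*√54451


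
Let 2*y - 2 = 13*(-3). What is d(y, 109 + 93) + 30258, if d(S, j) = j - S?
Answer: 60957/2 ≈ 30479.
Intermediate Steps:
y = -37/2 (y = 1 + (13*(-3))/2 = 1 + (½)*(-39) = 1 - 39/2 = -37/2 ≈ -18.500)
d(y, 109 + 93) + 30258 = ((109 + 93) - 1*(-37/2)) + 30258 = (202 + 37/2) + 30258 = 441/2 + 30258 = 60957/2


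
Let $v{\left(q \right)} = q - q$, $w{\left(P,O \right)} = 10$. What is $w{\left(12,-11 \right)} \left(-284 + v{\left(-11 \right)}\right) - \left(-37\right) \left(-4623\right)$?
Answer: $-173891$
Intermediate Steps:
$v{\left(q \right)} = 0$
$w{\left(12,-11 \right)} \left(-284 + v{\left(-11 \right)}\right) - \left(-37\right) \left(-4623\right) = 10 \left(-284 + 0\right) - \left(-37\right) \left(-4623\right) = 10 \left(-284\right) - 171051 = -2840 - 171051 = -173891$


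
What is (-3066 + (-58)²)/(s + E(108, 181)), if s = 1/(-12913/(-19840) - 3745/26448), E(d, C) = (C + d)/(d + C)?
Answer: 4977013922/49496909 ≈ 100.55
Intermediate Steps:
E(d, C) = 1 (E(d, C) = (C + d)/(C + d) = 1)
s = 32795520/16701389 (s = 1/(-12913*(-1/19840) - 3745*1/26448) = 1/(12913/19840 - 3745/26448) = 1/(16701389/32795520) = 32795520/16701389 ≈ 1.9636)
(-3066 + (-58)²)/(s + E(108, 181)) = (-3066 + (-58)²)/(32795520/16701389 + 1) = (-3066 + 3364)/(49496909/16701389) = 298*(16701389/49496909) = 4977013922/49496909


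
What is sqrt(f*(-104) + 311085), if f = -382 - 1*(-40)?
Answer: 3*sqrt(38517) ≈ 588.77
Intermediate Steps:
f = -342 (f = -382 + 40 = -342)
sqrt(f*(-104) + 311085) = sqrt(-342*(-104) + 311085) = sqrt(35568 + 311085) = sqrt(346653) = 3*sqrt(38517)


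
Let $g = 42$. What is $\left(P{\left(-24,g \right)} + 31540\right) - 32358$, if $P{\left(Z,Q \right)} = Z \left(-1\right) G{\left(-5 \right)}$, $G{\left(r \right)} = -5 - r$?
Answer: $-818$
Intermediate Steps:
$P{\left(Z,Q \right)} = 0$ ($P{\left(Z,Q \right)} = Z \left(-1\right) \left(-5 - -5\right) = - Z \left(-5 + 5\right) = - Z 0 = 0$)
$\left(P{\left(-24,g \right)} + 31540\right) - 32358 = \left(0 + 31540\right) - 32358 = 31540 - 32358 = -818$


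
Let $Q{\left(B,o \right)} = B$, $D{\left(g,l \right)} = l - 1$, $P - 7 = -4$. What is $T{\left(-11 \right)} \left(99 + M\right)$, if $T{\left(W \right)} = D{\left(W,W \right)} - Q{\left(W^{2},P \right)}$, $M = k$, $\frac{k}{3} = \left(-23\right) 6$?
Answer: $41895$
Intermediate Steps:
$P = 3$ ($P = 7 - 4 = 3$)
$D{\left(g,l \right)} = -1 + l$ ($D{\left(g,l \right)} = l - 1 = -1 + l$)
$k = -414$ ($k = 3 \left(\left(-23\right) 6\right) = 3 \left(-138\right) = -414$)
$M = -414$
$T{\left(W \right)} = -1 + W - W^{2}$ ($T{\left(W \right)} = \left(-1 + W\right) - W^{2} = -1 + W - W^{2}$)
$T{\left(-11 \right)} \left(99 + M\right) = \left(-1 - 11 - \left(-11\right)^{2}\right) \left(99 - 414\right) = \left(-1 - 11 - 121\right) \left(-315\right) = \left(-133\right) \left(-315\right) = 41895$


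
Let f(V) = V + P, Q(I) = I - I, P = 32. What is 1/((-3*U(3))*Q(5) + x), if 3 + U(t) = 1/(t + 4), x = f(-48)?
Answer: -1/16 ≈ -0.062500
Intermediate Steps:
Q(I) = 0
f(V) = 32 + V (f(V) = V + 32 = 32 + V)
x = -16 (x = 32 - 48 = -16)
U(t) = -3 + 1/(4 + t) (U(t) = -3 + 1/(t + 4) = -3 + 1/(4 + t))
1/((-3*U(3))*Q(5) + x) = 1/(-3*(-11 - 3*3)/(4 + 3)*0 - 16) = 1/(-3*(-11 - 9)/7*0 - 16) = 1/(-3*(-20)/7*0 - 16) = 1/(-3*(-20/7)*0 - 16) = 1/((60/7)*0 - 16) = 1/(0 - 16) = 1/(-16) = -1/16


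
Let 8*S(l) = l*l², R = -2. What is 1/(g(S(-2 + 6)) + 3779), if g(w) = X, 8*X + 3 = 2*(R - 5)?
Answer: 8/30215 ≈ 0.00026477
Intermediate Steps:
S(l) = l³/8 (S(l) = (l*l²)/8 = l³/8)
X = -17/8 (X = -3/8 + (2*(-2 - 5))/8 = -3/8 + (2*(-7))/8 = -3/8 + (⅛)*(-14) = -3/8 - 7/4 = -17/8 ≈ -2.1250)
g(w) = -17/8
1/(g(S(-2 + 6)) + 3779) = 1/(-17/8 + 3779) = 1/(30215/8) = 8/30215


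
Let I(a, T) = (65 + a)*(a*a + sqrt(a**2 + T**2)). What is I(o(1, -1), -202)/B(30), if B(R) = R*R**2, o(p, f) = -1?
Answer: 8/3375 + 8*sqrt(40805)/3375 ≈ 0.48119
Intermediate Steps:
B(R) = R**3
I(a, T) = (65 + a)*(a**2 + sqrt(T**2 + a**2))
I(o(1, -1), -202)/B(30) = ((-1)**3 + 65*(-1)**2 + 65*sqrt((-202)**2 + (-1)**2) - sqrt((-202)**2 + (-1)**2))/(30**3) = (-1 + 65*1 + 65*sqrt(40804 + 1) - sqrt(40804 + 1))/27000 = (-1 + 65 + 65*sqrt(40805) - sqrt(40805))*(1/27000) = (64 + 64*sqrt(40805))*(1/27000) = 8/3375 + 8*sqrt(40805)/3375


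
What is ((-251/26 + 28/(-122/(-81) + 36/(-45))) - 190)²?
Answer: 2094069121/81796 ≈ 25601.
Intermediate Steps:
((-251/26 + 28/(-122/(-81) + 36/(-45))) - 190)² = ((-251*1/26 + 28/(-122*(-1/81) + 36*(-1/45))) - 190)² = ((-251/26 + 28/(122/81 - ⅘)) - 190)² = ((-251/26 + 28/(286/405)) - 190)² = ((-251/26 + 28*(405/286)) - 190)² = ((-251/26 + 5670/143) - 190)² = (8579/286 - 190)² = (-45761/286)² = 2094069121/81796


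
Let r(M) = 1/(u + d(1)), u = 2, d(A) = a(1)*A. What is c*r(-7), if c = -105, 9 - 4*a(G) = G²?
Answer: -105/4 ≈ -26.250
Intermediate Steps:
a(G) = 9/4 - G²/4
d(A) = 2*A (d(A) = (9/4 - ¼*1²)*A = (9/4 - ¼*1)*A = (9/4 - ¼)*A = 2*A)
r(M) = ¼ (r(M) = 1/(2 + 2*1) = 1/(2 + 2) = 1/4 = ¼)
c*r(-7) = -105*¼ = -105/4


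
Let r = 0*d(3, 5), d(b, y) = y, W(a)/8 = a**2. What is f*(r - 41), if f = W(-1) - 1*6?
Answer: -82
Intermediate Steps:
W(a) = 8*a**2
f = 2 (f = 8*(-1)**2 - 1*6 = 8*1 - 6 = 8 - 6 = 2)
r = 0 (r = 0*5 = 0)
f*(r - 41) = 2*(0 - 41) = 2*(-41) = -82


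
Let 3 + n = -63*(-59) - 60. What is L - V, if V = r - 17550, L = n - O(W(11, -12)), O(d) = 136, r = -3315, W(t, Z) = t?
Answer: 24383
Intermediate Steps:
n = 3654 (n = -3 + (-63*(-59) - 60) = -3 + (3717 - 60) = -3 + 3657 = 3654)
L = 3518 (L = 3654 - 1*136 = 3654 - 136 = 3518)
V = -20865 (V = -3315 - 17550 = -20865)
L - V = 3518 - 1*(-20865) = 3518 + 20865 = 24383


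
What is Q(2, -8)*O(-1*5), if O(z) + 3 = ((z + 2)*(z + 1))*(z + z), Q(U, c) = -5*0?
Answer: 0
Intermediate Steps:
Q(U, c) = 0
O(z) = -3 + 2*z*(1 + z)*(2 + z) (O(z) = -3 + ((z + 2)*(z + 1))*(z + z) = -3 + ((2 + z)*(1 + z))*(2*z) = -3 + ((1 + z)*(2 + z))*(2*z) = -3 + 2*z*(1 + z)*(2 + z))
Q(2, -8)*O(-1*5) = 0*(-3 + 2*(-1*5)³ + 4*(-1*5) + 6*(-1*5)²) = 0*(-3 + 2*(-5)³ + 4*(-5) + 6*(-5)²) = 0*(-3 + 2*(-125) - 20 + 6*25) = 0*(-3 - 250 - 20 + 150) = 0*(-123) = 0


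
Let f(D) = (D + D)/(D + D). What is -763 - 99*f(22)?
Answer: -862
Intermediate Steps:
f(D) = 1 (f(D) = (2*D)/((2*D)) = (2*D)*(1/(2*D)) = 1)
-763 - 99*f(22) = -763 - 99*1 = -763 - 99 = -862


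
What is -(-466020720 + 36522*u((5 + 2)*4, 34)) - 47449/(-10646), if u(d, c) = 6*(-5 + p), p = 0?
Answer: 4972921028929/10646 ≈ 4.6712e+8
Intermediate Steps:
u(d, c) = -30 (u(d, c) = 6*(-5 + 0) = 6*(-5) = -30)
-(-466020720 + 36522*u((5 + 2)*4, 34)) - 47449/(-10646) = -36522/(1/(-12760 - 30)) - 47449/(-10646) = -36522/(1/(-12790)) - 47449*(-1/10646) = -36522/(-1/12790) + 47449/10646 = -36522*(-12790) + 47449/10646 = 467116380 + 47449/10646 = 4972921028929/10646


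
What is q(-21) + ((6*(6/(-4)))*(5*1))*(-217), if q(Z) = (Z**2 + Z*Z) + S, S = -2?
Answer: 10645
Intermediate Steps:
q(Z) = -2 + 2*Z**2 (q(Z) = (Z**2 + Z*Z) - 2 = (Z**2 + Z**2) - 2 = 2*Z**2 - 2 = -2 + 2*Z**2)
q(-21) + ((6*(6/(-4)))*(5*1))*(-217) = (-2 + 2*(-21)**2) + ((6*(6/(-4)))*(5*1))*(-217) = (-2 + 2*441) + ((6*(6*(-1/4)))*5)*(-217) = (-2 + 882) + ((6*(-3/2))*5)*(-217) = 880 - 9*5*(-217) = 880 - 45*(-217) = 880 + 9765 = 10645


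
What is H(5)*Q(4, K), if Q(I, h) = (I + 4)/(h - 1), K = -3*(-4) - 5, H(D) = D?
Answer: 20/3 ≈ 6.6667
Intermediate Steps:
K = 7 (K = 12 - 5 = 7)
Q(I, h) = (4 + I)/(-1 + h)
H(5)*Q(4, K) = 5*((4 + 4)/(-1 + 7)) = 5*(8/6) = 5*((⅙)*8) = 5*(4/3) = 20/3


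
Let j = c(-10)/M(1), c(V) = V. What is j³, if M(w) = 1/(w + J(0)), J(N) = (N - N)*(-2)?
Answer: -1000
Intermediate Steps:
J(N) = 0 (J(N) = 0*(-2) = 0)
M(w) = 1/w (M(w) = 1/(w + 0) = 1/w)
j = -10 (j = -10/(1/1) = -10/1 = -10*1 = -10)
j³ = (-10)³ = -1000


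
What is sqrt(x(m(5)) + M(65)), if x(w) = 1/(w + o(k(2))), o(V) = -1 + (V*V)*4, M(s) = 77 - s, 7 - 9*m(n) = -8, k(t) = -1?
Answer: 3*sqrt(266)/14 ≈ 3.4949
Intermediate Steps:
m(n) = 5/3 (m(n) = 7/9 - 1/9*(-8) = 7/9 + 8/9 = 5/3)
o(V) = -1 + 4*V**2 (o(V) = -1 + V**2*4 = -1 + 4*V**2)
x(w) = 1/(3 + w) (x(w) = 1/(w + (-1 + 4*(-1)**2)) = 1/(w + (-1 + 4*1)) = 1/(w + (-1 + 4)) = 1/(w + 3) = 1/(3 + w))
sqrt(x(m(5)) + M(65)) = sqrt(1/(3 + 5/3) + (77 - 1*65)) = sqrt(1/(14/3) + (77 - 65)) = sqrt(3/14 + 12) = sqrt(171/14) = 3*sqrt(266)/14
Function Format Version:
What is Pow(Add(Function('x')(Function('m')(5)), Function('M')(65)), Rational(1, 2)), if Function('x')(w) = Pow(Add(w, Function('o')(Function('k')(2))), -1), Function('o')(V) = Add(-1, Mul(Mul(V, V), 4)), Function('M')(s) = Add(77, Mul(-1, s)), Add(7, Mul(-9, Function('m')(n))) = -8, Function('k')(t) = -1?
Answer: Mul(Rational(3, 14), Pow(266, Rational(1, 2))) ≈ 3.4949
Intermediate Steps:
Function('m')(n) = Rational(5, 3) (Function('m')(n) = Add(Rational(7, 9), Mul(Rational(-1, 9), -8)) = Add(Rational(7, 9), Rational(8, 9)) = Rational(5, 3))
Function('o')(V) = Add(-1, Mul(4, Pow(V, 2))) (Function('o')(V) = Add(-1, Mul(Pow(V, 2), 4)) = Add(-1, Mul(4, Pow(V, 2))))
Function('x')(w) = Pow(Add(3, w), -1) (Function('x')(w) = Pow(Add(w, Add(-1, Mul(4, Pow(-1, 2)))), -1) = Pow(Add(w, Add(-1, Mul(4, 1))), -1) = Pow(Add(w, Add(-1, 4)), -1) = Pow(Add(w, 3), -1) = Pow(Add(3, w), -1))
Pow(Add(Function('x')(Function('m')(5)), Function('M')(65)), Rational(1, 2)) = Pow(Add(Pow(Add(3, Rational(5, 3)), -1), Add(77, Mul(-1, 65))), Rational(1, 2)) = Pow(Add(Pow(Rational(14, 3), -1), Add(77, -65)), Rational(1, 2)) = Pow(Add(Rational(3, 14), 12), Rational(1, 2)) = Pow(Rational(171, 14), Rational(1, 2)) = Mul(Rational(3, 14), Pow(266, Rational(1, 2)))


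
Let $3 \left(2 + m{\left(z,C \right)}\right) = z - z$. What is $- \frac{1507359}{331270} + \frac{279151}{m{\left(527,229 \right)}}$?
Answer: $- \frac{23119341622}{165635} \approx -1.3958 \cdot 10^{5}$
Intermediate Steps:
$m{\left(z,C \right)} = -2$ ($m{\left(z,C \right)} = -2 + \frac{z - z}{3} = -2 + \frac{1}{3} \cdot 0 = -2 + 0 = -2$)
$- \frac{1507359}{331270} + \frac{279151}{m{\left(527,229 \right)}} = - \frac{1507359}{331270} + \frac{279151}{-2} = \left(-1507359\right) \frac{1}{331270} + 279151 \left(- \frac{1}{2}\right) = - \frac{1507359}{331270} - \frac{279151}{2} = - \frac{23119341622}{165635}$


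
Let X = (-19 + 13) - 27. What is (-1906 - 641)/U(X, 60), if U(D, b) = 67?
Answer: -2547/67 ≈ -38.015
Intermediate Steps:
X = -33 (X = -6 - 27 = -33)
(-1906 - 641)/U(X, 60) = (-1906 - 641)/67 = -2547*1/67 = -2547/67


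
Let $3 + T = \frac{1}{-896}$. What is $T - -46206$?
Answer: $\frac{41397887}{896} \approx 46203.0$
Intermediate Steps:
$T = - \frac{2689}{896}$ ($T = -3 + \frac{1}{-896} = -3 - \frac{1}{896} = - \frac{2689}{896} \approx -3.0011$)
$T - -46206 = - \frac{2689}{896} - -46206 = - \frac{2689}{896} + 46206 = \frac{41397887}{896}$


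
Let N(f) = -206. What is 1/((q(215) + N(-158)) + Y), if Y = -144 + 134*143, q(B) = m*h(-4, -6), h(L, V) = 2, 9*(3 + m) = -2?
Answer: 9/169250 ≈ 5.3176e-5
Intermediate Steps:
m = -29/9 (m = -3 + (1/9)*(-2) = -3 - 2/9 = -29/9 ≈ -3.2222)
q(B) = -58/9 (q(B) = -29/9*2 = -58/9)
Y = 19018 (Y = -144 + 19162 = 19018)
1/((q(215) + N(-158)) + Y) = 1/((-58/9 - 206) + 19018) = 1/(-1912/9 + 19018) = 1/(169250/9) = 9/169250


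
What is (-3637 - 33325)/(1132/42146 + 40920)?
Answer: -389450113/431153863 ≈ -0.90327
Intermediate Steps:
(-3637 - 33325)/(1132/42146 + 40920) = -36962/(1132*(1/42146) + 40920) = -36962/(566/21073 + 40920) = -36962/862307726/21073 = -36962*21073/862307726 = -389450113/431153863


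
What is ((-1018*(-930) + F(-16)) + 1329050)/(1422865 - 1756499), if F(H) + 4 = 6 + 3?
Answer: -2275795/333634 ≈ -6.8212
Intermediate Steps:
F(H) = 5 (F(H) = -4 + (6 + 3) = -4 + 9 = 5)
((-1018*(-930) + F(-16)) + 1329050)/(1422865 - 1756499) = ((-1018*(-930) + 5) + 1329050)/(1422865 - 1756499) = ((946740 + 5) + 1329050)/(-333634) = (946745 + 1329050)*(-1/333634) = 2275795*(-1/333634) = -2275795/333634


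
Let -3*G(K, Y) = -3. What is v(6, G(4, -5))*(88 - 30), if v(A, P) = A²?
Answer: 2088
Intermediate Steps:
G(K, Y) = 1 (G(K, Y) = -⅓*(-3) = 1)
v(6, G(4, -5))*(88 - 30) = 6²*(88 - 30) = 36*58 = 2088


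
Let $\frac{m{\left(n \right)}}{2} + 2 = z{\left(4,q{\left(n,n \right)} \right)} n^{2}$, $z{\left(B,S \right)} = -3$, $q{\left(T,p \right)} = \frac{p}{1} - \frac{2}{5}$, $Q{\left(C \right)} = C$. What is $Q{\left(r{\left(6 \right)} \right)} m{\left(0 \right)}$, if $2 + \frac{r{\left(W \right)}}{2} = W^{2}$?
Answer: $-272$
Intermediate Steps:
$r{\left(W \right)} = -4 + 2 W^{2}$
$q{\left(T,p \right)} = - \frac{2}{5} + p$ ($q{\left(T,p \right)} = p 1 - \frac{2}{5} = p - \frac{2}{5} = - \frac{2}{5} + p$)
$m{\left(n \right)} = -4 - 6 n^{2}$ ($m{\left(n \right)} = -4 + 2 \left(- 3 n^{2}\right) = -4 - 6 n^{2}$)
$Q{\left(r{\left(6 \right)} \right)} m{\left(0 \right)} = \left(-4 + 2 \cdot 6^{2}\right) \left(-4 - 6 \cdot 0^{2}\right) = \left(-4 + 2 \cdot 36\right) \left(-4 - 0\right) = \left(-4 + 72\right) \left(-4 + 0\right) = 68 \left(-4\right) = -272$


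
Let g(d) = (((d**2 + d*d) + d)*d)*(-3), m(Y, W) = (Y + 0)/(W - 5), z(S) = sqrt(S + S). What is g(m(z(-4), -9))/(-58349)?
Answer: -6/2859101 + 12*I*sqrt(2)/20013707 ≈ -2.0986e-6 + 8.4795e-7*I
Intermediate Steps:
z(S) = sqrt(2)*sqrt(S) (z(S) = sqrt(2*S) = sqrt(2)*sqrt(S))
m(Y, W) = Y/(-5 + W)
g(d) = -3*d*(d + 2*d**2) (g(d) = (((d**2 + d**2) + d)*d)*(-3) = ((2*d**2 + d)*d)*(-3) = ((d + 2*d**2)*d)*(-3) = (d*(d + 2*d**2))*(-3) = -3*d*(d + 2*d**2))
g(m(z(-4), -9))/(-58349) = (((sqrt(2)*sqrt(-4))/(-5 - 9))**2*(-3 - 6*sqrt(2)*sqrt(-4)/(-5 - 9)))/(-58349) = (((sqrt(2)*(2*I))/(-14))**2*(-3 - 6*sqrt(2)*(2*I)/(-14)))*(-1/58349) = (((2*I*sqrt(2))*(-1/14))**2*(-3 - 6*2*I*sqrt(2)*(-1)/14))*(-1/58349) = ((-I*sqrt(2)/7)**2*(-3 - (-6)*I*sqrt(2)/7))*(-1/58349) = -2*(-3 + 6*I*sqrt(2)/7)/49*(-1/58349) = (6/49 - 12*I*sqrt(2)/343)*(-1/58349) = -6/2859101 + 12*I*sqrt(2)/20013707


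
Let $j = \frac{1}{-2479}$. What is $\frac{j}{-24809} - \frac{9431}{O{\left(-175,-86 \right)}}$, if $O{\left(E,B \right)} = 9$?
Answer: $- \frac{580020750232}{553513599} \approx -1047.9$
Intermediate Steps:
$j = - \frac{1}{2479} \approx -0.00040339$
$\frac{j}{-24809} - \frac{9431}{O{\left(-175,-86 \right)}} = - \frac{1}{2479 \left(-24809\right)} - \frac{9431}{9} = \left(- \frac{1}{2479}\right) \left(- \frac{1}{24809}\right) - \frac{9431}{9} = \frac{1}{61501511} - \frac{9431}{9} = - \frac{580020750232}{553513599}$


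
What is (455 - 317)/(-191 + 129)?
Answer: -69/31 ≈ -2.2258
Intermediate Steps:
(455 - 317)/(-191 + 129) = 138/(-62) = 138*(-1/62) = -69/31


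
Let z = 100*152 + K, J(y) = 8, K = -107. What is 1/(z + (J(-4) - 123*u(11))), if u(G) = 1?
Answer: 1/14978 ≈ 6.6765e-5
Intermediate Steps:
z = 15093 (z = 100*152 - 107 = 15200 - 107 = 15093)
1/(z + (J(-4) - 123*u(11))) = 1/(15093 + (8 - 123*1)) = 1/(15093 + (8 - 123)) = 1/(15093 - 115) = 1/14978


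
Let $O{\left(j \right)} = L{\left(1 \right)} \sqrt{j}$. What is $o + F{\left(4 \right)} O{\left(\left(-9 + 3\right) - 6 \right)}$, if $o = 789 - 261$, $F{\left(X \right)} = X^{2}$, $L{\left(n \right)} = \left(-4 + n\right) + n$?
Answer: $528 - 64 i \sqrt{3} \approx 528.0 - 110.85 i$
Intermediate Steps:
$L{\left(n \right)} = -4 + 2 n$
$O{\left(j \right)} = - 2 \sqrt{j}$ ($O{\left(j \right)} = \left(-4 + 2 \cdot 1\right) \sqrt{j} = \left(-4 + 2\right) \sqrt{j} = - 2 \sqrt{j}$)
$o = 528$
$o + F{\left(4 \right)} O{\left(\left(-9 + 3\right) - 6 \right)} = 528 + 4^{2} \left(- 2 \sqrt{\left(-9 + 3\right) - 6}\right) = 528 + 16 \left(- 2 \sqrt{-6 - 6}\right) = 528 + 16 \left(- 2 \sqrt{-12}\right) = 528 + 16 \left(- 2 \cdot 2 i \sqrt{3}\right) = 528 + 16 \left(- 4 i \sqrt{3}\right) = 528 - 64 i \sqrt{3}$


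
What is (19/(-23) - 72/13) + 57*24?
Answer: 407129/299 ≈ 1361.6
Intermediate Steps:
(19/(-23) - 72/13) + 57*24 = (19*(-1/23) - 72*1/13) + 1368 = (-19/23 - 72/13) + 1368 = -1903/299 + 1368 = 407129/299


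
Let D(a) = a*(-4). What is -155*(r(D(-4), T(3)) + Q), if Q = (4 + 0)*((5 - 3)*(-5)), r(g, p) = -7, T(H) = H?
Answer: 7285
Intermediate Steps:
D(a) = -4*a
Q = -40 (Q = 4*(2*(-5)) = 4*(-10) = -40)
-155*(r(D(-4), T(3)) + Q) = -155*(-7 - 40) = -155*(-47) = 7285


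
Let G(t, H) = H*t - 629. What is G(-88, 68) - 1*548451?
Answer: -555064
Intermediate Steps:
G(t, H) = -629 + H*t
G(-88, 68) - 1*548451 = (-629 + 68*(-88)) - 1*548451 = (-629 - 5984) - 548451 = -6613 - 548451 = -555064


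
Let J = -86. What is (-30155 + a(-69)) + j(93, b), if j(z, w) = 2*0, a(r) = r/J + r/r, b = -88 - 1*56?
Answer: -2593175/86 ≈ -30153.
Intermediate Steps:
b = -144 (b = -88 - 56 = -144)
a(r) = 1 - r/86 (a(r) = r/(-86) + r/r = r*(-1/86) + 1 = -r/86 + 1 = 1 - r/86)
j(z, w) = 0
(-30155 + a(-69)) + j(93, b) = (-30155 + (1 - 1/86*(-69))) + 0 = (-30155 + (1 + 69/86)) + 0 = (-30155 + 155/86) + 0 = -2593175/86 + 0 = -2593175/86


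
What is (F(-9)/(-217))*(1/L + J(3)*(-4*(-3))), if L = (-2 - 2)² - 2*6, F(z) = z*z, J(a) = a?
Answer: -11745/868 ≈ -13.531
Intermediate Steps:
F(z) = z²
L = 4 (L = (-4)² - 12 = 16 - 12 = 4)
(F(-9)/(-217))*(1/L + J(3)*(-4*(-3))) = ((-9)²/(-217))*(1/4 + 3*(-4*(-3))) = (81*(-1/217))*(¼ + 3*12) = -81*(¼ + 36)/217 = -81/217*145/4 = -11745/868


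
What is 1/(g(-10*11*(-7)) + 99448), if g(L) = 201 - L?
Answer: 1/98879 ≈ 1.0113e-5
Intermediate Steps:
1/(g(-10*11*(-7)) + 99448) = 1/((201 - (-10*11)*(-7)) + 99448) = 1/((201 - (-110)*(-7)) + 99448) = 1/((201 - 1*770) + 99448) = 1/((201 - 770) + 99448) = 1/(-569 + 99448) = 1/98879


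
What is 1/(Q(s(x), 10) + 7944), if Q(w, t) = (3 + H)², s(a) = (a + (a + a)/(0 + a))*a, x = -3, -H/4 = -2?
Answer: 1/8065 ≈ 0.00012399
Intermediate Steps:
H = 8 (H = -4*(-2) = 8)
s(a) = a*(2 + a) (s(a) = (a + (2*a)/a)*a = (a + 2)*a = (2 + a)*a = a*(2 + a))
Q(w, t) = 121 (Q(w, t) = (3 + 8)² = 11² = 121)
1/(Q(s(x), 10) + 7944) = 1/(121 + 7944) = 1/8065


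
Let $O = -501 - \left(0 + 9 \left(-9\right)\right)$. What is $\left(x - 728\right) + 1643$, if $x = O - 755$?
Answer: $-260$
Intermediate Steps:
$O = -420$ ($O = -501 - \left(0 - 81\right) = -501 - -81 = -501 + 81 = -420$)
$x = -1175$ ($x = -420 - 755 = -1175$)
$\left(x - 728\right) + 1643 = \left(-1175 - 728\right) + 1643 = -1903 + 1643 = -260$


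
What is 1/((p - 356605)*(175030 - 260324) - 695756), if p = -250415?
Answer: 1/51774468124 ≈ 1.9315e-11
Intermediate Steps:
1/((p - 356605)*(175030 - 260324) - 695756) = 1/((-250415 - 356605)*(175030 - 260324) - 695756) = 1/(-607020*(-85294) - 695756) = 1/(51775163880 - 695756) = 1/51774468124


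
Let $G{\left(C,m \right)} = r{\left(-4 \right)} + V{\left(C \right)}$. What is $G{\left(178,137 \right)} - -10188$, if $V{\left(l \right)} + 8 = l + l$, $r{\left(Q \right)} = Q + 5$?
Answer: $10537$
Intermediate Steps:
$r{\left(Q \right)} = 5 + Q$
$V{\left(l \right)} = -8 + 2 l$ ($V{\left(l \right)} = -8 + \left(l + l\right) = -8 + 2 l$)
$G{\left(C,m \right)} = -7 + 2 C$ ($G{\left(C,m \right)} = \left(5 - 4\right) + \left(-8 + 2 C\right) = 1 + \left(-8 + 2 C\right) = -7 + 2 C$)
$G{\left(178,137 \right)} - -10188 = \left(-7 + 2 \cdot 178\right) - -10188 = \left(-7 + 356\right) + 10188 = 349 + 10188 = 10537$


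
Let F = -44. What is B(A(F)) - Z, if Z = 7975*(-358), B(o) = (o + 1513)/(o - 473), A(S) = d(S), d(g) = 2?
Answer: 448242345/157 ≈ 2.8550e+6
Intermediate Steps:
A(S) = 2
B(o) = (1513 + o)/(-473 + o)
Z = -2855050
B(A(F)) - Z = (1513 + 2)/(-473 + 2) - 1*(-2855050) = 1515/(-471) + 2855050 = -1/471*1515 + 2855050 = -505/157 + 2855050 = 448242345/157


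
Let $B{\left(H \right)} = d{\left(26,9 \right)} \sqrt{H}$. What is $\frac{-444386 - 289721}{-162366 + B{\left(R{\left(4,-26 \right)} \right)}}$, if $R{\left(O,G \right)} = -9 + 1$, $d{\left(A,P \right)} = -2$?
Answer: $\frac{59597008581}{13181358994} - \frac{734107 i \sqrt{2}}{6590679497} \approx 4.5213 - 0.00015752 i$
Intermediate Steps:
$R{\left(O,G \right)} = -8$
$B{\left(H \right)} = - 2 \sqrt{H}$
$\frac{-444386 - 289721}{-162366 + B{\left(R{\left(4,-26 \right)} \right)}} = \frac{-444386 - 289721}{-162366 - 2 \sqrt{-8}} = - \frac{734107}{-162366 - 2 \cdot 2 i \sqrt{2}} = - \frac{734107}{-162366 - 4 i \sqrt{2}}$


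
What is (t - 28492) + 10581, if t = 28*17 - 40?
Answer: -17475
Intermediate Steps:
t = 436 (t = 476 - 40 = 436)
(t - 28492) + 10581 = (436 - 28492) + 10581 = -28056 + 10581 = -17475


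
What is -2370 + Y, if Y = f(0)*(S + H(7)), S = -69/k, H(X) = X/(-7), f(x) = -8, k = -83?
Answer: -196598/83 ≈ -2368.6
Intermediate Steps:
H(X) = -X/7 (H(X) = X*(-⅐) = -X/7)
S = 69/83 (S = -69/(-83) = -69*(-1/83) = 69/83 ≈ 0.83133)
Y = 112/83 (Y = -8*(69/83 - ⅐*7) = -8*(69/83 - 1) = -8*(-14/83) = 112/83 ≈ 1.3494)
-2370 + Y = -2370 + 112/83 = -196598/83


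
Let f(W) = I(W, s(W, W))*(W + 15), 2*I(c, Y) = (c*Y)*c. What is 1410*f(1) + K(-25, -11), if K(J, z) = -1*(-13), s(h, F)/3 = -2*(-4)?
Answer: 270733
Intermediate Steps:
s(h, F) = 24 (s(h, F) = 3*(-2*(-4)) = 3*8 = 24)
I(c, Y) = Y*c²/2 (I(c, Y) = ((c*Y)*c)/2 = ((Y*c)*c)/2 = (Y*c²)/2 = Y*c²/2)
K(J, z) = 13
f(W) = 12*W²*(15 + W) (f(W) = ((½)*24*W²)*(W + 15) = (12*W²)*(15 + W) = 12*W²*(15 + W))
1410*f(1) + K(-25, -11) = 1410*(12*1²*(15 + 1)) + 13 = 1410*(12*1*16) + 13 = 1410*192 + 13 = 270720 + 13 = 270733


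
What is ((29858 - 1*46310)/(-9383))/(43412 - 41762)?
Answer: 2742/2580325 ≈ 0.0010627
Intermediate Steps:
((29858 - 1*46310)/(-9383))/(43412 - 41762) = ((29858 - 46310)*(-1/9383))/1650 = -16452*(-1/9383)*(1/1650) = (16452/9383)*(1/1650) = 2742/2580325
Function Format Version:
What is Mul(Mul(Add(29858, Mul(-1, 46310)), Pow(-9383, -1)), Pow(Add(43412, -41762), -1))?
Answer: Rational(2742, 2580325) ≈ 0.0010627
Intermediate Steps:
Mul(Mul(Add(29858, Mul(-1, 46310)), Pow(-9383, -1)), Pow(Add(43412, -41762), -1)) = Mul(Mul(Add(29858, -46310), Rational(-1, 9383)), Pow(1650, -1)) = Mul(Mul(-16452, Rational(-1, 9383)), Rational(1, 1650)) = Mul(Rational(16452, 9383), Rational(1, 1650)) = Rational(2742, 2580325)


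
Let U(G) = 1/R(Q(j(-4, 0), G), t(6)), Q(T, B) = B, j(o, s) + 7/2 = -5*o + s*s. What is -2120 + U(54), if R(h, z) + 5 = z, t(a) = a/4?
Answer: -14842/7 ≈ -2120.3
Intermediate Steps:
j(o, s) = -7/2 + s**2 - 5*o (j(o, s) = -7/2 + (-5*o + s*s) = -7/2 + (-5*o + s**2) = -7/2 + (s**2 - 5*o) = -7/2 + s**2 - 5*o)
t(a) = a/4 (t(a) = a*(1/4) = a/4)
R(h, z) = -5 + z
U(G) = -2/7 (U(G) = 1/(-5 + (1/4)*6) = 1/(-5 + 3/2) = 1/(-7/2) = -2/7)
-2120 + U(54) = -2120 - 2/7 = -14842/7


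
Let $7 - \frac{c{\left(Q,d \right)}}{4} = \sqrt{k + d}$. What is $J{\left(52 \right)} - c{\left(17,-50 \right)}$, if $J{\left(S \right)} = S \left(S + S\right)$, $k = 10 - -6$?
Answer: $5380 + 4 i \sqrt{34} \approx 5380.0 + 23.324 i$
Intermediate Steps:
$k = 16$ ($k = 10 + 6 = 16$)
$c{\left(Q,d \right)} = 28 - 4 \sqrt{16 + d}$
$J{\left(S \right)} = 2 S^{2}$ ($J{\left(S \right)} = S 2 S = 2 S^{2}$)
$J{\left(52 \right)} - c{\left(17,-50 \right)} = 2 \cdot 52^{2} - \left(28 - 4 \sqrt{16 - 50}\right) = 2 \cdot 2704 - \left(28 - 4 \sqrt{-34}\right) = 5408 - \left(28 - 4 i \sqrt{34}\right) = 5380 + 4 i \sqrt{34}$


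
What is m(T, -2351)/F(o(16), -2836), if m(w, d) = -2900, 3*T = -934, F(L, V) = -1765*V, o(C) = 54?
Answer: -145/250277 ≈ -0.00057936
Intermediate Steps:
T = -934/3 (T = (⅓)*(-934) = -934/3 ≈ -311.33)
m(T, -2351)/F(o(16), -2836) = -2900/((-1765*(-2836))) = -2900/5005540 = -2900*1/5005540 = -145/250277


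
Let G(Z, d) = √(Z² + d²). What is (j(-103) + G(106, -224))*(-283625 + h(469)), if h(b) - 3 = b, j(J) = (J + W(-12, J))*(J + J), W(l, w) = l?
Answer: -6707894570 - 566306*√15353 ≈ -6.7781e+9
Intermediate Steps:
j(J) = 2*J*(-12 + J) (j(J) = (J - 12)*(J + J) = (-12 + J)*(2*J) = 2*J*(-12 + J))
h(b) = 3 + b
(j(-103) + G(106, -224))*(-283625 + h(469)) = (2*(-103)*(-12 - 103) + √(106² + (-224)²))*(-283625 + (3 + 469)) = (2*(-103)*(-115) + √(11236 + 50176))*(-283625 + 472) = (23690 + √61412)*(-283153) = (23690 + 2*√15353)*(-283153) = -6707894570 - 566306*√15353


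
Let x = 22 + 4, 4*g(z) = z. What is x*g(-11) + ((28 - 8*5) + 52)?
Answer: -63/2 ≈ -31.500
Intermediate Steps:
g(z) = z/4
x = 26
x*g(-11) + ((28 - 8*5) + 52) = 26*((¼)*(-11)) + ((28 - 8*5) + 52) = 26*(-11/4) + ((28 - 40) + 52) = -143/2 + (-12 + 52) = -143/2 + 40 = -63/2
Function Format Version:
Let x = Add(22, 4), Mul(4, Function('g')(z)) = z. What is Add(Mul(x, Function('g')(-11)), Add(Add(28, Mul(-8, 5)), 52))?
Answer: Rational(-63, 2) ≈ -31.500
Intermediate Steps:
Function('g')(z) = Mul(Rational(1, 4), z)
x = 26
Add(Mul(x, Function('g')(-11)), Add(Add(28, Mul(-8, 5)), 52)) = Add(Mul(26, Mul(Rational(1, 4), -11)), Add(Add(28, Mul(-8, 5)), 52)) = Add(Mul(26, Rational(-11, 4)), Add(Add(28, -40), 52)) = Add(Rational(-143, 2), Add(-12, 52)) = Add(Rational(-143, 2), 40) = Rational(-63, 2)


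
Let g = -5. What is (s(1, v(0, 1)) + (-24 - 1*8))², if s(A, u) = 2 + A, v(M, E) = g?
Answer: 841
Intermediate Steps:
v(M, E) = -5
(s(1, v(0, 1)) + (-24 - 1*8))² = ((2 + 1) + (-24 - 1*8))² = (3 + (-24 - 8))² = (3 - 32)² = (-29)² = 841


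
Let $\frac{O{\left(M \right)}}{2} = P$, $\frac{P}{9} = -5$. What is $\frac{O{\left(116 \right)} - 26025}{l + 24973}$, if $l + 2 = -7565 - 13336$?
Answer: $- \frac{5223}{814} \approx -6.4165$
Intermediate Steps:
$P = -45$ ($P = 9 \left(-5\right) = -45$)
$O{\left(M \right)} = -90$ ($O{\left(M \right)} = 2 \left(-45\right) = -90$)
$l = -20903$ ($l = -2 - 20901 = -20903$)
$\frac{O{\left(116 \right)} - 26025}{l + 24973} = \frac{-90 - 26025}{-20903 + 24973} = - \frac{26115}{4070} = \left(-26115\right) \frac{1}{4070} = - \frac{5223}{814}$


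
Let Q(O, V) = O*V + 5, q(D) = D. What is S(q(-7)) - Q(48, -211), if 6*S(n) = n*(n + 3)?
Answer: 30383/3 ≈ 10128.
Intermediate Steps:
S(n) = n*(3 + n)/6 (S(n) = (n*(n + 3))/6 = (n*(3 + n))/6 = n*(3 + n)/6)
Q(O, V) = 5 + O*V
S(q(-7)) - Q(48, -211) = (1/6)*(-7)*(3 - 7) - (5 + 48*(-211)) = (1/6)*(-7)*(-4) - (5 - 10128) = 14/3 - 1*(-10123) = 14/3 + 10123 = 30383/3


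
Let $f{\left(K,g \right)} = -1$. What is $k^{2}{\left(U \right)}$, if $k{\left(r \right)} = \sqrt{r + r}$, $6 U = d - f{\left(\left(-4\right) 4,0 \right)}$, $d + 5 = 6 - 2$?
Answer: $0$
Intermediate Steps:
$d = -1$ ($d = -5 + \left(6 - 2\right) = -5 + 4 = -1$)
$U = 0$ ($U = \frac{-1 - -1}{6} = \frac{-1 + 1}{6} = \frac{1}{6} \cdot 0 = 0$)
$k{\left(r \right)} = \sqrt{2} \sqrt{r}$ ($k{\left(r \right)} = \sqrt{2 r} = \sqrt{2} \sqrt{r}$)
$k^{2}{\left(U \right)} = \left(\sqrt{2} \sqrt{0}\right)^{2} = \left(\sqrt{2} \cdot 0\right)^{2} = 0^{2} = 0$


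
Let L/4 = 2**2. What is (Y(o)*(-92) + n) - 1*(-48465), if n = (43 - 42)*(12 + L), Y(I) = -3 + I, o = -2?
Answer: 48953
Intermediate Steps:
L = 16 (L = 4*2**2 = 4*4 = 16)
n = 28 (n = (43 - 42)*(12 + 16) = 1*28 = 28)
(Y(o)*(-92) + n) - 1*(-48465) = ((-3 - 2)*(-92) + 28) - 1*(-48465) = (-5*(-92) + 28) + 48465 = (460 + 28) + 48465 = 488 + 48465 = 48953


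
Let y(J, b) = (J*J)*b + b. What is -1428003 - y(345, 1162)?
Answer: -139736215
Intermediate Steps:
y(J, b) = b + b*J² (y(J, b) = J²*b + b = b*J² + b = b + b*J²)
-1428003 - y(345, 1162) = -1428003 - 1162*(1 + 345²) = -1428003 - 1162*(1 + 119025) = -1428003 - 1162*119026 = -1428003 - 1*138308212 = -1428003 - 138308212 = -139736215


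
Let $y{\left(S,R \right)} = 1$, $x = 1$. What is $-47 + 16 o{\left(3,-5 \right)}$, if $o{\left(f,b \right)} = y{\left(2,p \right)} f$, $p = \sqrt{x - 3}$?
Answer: $1$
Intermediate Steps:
$p = i \sqrt{2}$ ($p = \sqrt{1 - 3} = \sqrt{-2} = i \sqrt{2} \approx 1.4142 i$)
$o{\left(f,b \right)} = f$ ($o{\left(f,b \right)} = 1 f = f$)
$-47 + 16 o{\left(3,-5 \right)} = -47 + 16 \cdot 3 = -47 + 48 = 1$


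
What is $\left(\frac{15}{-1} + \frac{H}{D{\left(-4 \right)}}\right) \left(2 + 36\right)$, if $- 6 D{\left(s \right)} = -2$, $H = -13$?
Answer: $-2052$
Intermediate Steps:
$D{\left(s \right)} = \frac{1}{3}$ ($D{\left(s \right)} = \left(- \frac{1}{6}\right) \left(-2\right) = \frac{1}{3}$)
$\left(\frac{15}{-1} + \frac{H}{D{\left(-4 \right)}}\right) \left(2 + 36\right) = \left(\frac{15}{-1} - 13 \frac{1}{\frac{1}{3}}\right) \left(2 + 36\right) = \left(15 \left(-1\right) - 39\right) 38 = \left(-15 - 39\right) 38 = \left(-54\right) 38 = -2052$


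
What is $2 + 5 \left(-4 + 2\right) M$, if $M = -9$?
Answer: $92$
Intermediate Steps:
$2 + 5 \left(-4 + 2\right) M = 2 + 5 \left(-4 + 2\right) \left(-9\right) = 2 + 5 \left(-2\right) \left(-9\right) = 2 - -90 = 2 + 90 = 92$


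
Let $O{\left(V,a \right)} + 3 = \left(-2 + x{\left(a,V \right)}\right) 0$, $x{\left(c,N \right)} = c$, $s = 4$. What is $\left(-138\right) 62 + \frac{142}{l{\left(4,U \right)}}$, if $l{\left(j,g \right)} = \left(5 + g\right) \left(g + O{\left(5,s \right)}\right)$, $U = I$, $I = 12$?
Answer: $- \frac{1308926}{153} \approx -8555.1$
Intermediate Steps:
$O{\left(V,a \right)} = -3$ ($O{\left(V,a \right)} = -3 + \left(-2 + a\right) 0 = -3 + 0 = -3$)
$U = 12$
$l{\left(j,g \right)} = \left(-3 + g\right) \left(5 + g\right)$ ($l{\left(j,g \right)} = \left(5 + g\right) \left(g - 3\right) = \left(5 + g\right) \left(-3 + g\right) = \left(-3 + g\right) \left(5 + g\right)$)
$\left(-138\right) 62 + \frac{142}{l{\left(4,U \right)}} = \left(-138\right) 62 + \frac{142}{-15 + 12^{2} + 2 \cdot 12} = -8556 + \frac{142}{-15 + 144 + 24} = -8556 + \frac{142}{153} = - \frac{1308926}{153}$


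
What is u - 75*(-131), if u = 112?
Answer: 9937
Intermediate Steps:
u - 75*(-131) = 112 - 75*(-131) = 112 + 9825 = 9937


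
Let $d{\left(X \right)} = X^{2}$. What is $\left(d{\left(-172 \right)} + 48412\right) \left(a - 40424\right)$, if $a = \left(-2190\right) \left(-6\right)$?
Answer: $-2128042864$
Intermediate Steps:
$a = 13140$
$\left(d{\left(-172 \right)} + 48412\right) \left(a - 40424\right) = \left(\left(-172\right)^{2} + 48412\right) \left(13140 - 40424\right) = \left(29584 + 48412\right) \left(-27284\right) = 77996 \left(-27284\right) = -2128042864$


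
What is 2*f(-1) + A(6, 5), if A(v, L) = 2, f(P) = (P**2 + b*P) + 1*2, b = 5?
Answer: -2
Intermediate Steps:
f(P) = 2 + P**2 + 5*P (f(P) = (P**2 + 5*P) + 1*2 = (P**2 + 5*P) + 2 = 2 + P**2 + 5*P)
2*f(-1) + A(6, 5) = 2*(2 + (-1)**2 + 5*(-1)) + 2 = 2*(2 + 1 - 5) + 2 = 2*(-2) + 2 = -4 + 2 = -2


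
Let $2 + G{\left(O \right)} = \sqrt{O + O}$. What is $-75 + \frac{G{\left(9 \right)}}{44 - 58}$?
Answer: $- \frac{524}{7} - \frac{3 \sqrt{2}}{14} \approx -75.16$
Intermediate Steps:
$G{\left(O \right)} = -2 + \sqrt{2} \sqrt{O}$ ($G{\left(O \right)} = -2 + \sqrt{O + O} = -2 + \sqrt{2 O} = -2 + \sqrt{2} \sqrt{O}$)
$-75 + \frac{G{\left(9 \right)}}{44 - 58} = -75 + \frac{-2 + \sqrt{2} \sqrt{9}}{44 - 58} = -75 + \frac{-2 + \sqrt{2} \cdot 3}{-14} = -75 - \frac{-2 + 3 \sqrt{2}}{14} = -75 + \left(\frac{1}{7} - \frac{3 \sqrt{2}}{14}\right) = - \frac{524}{7} - \frac{3 \sqrt{2}}{14}$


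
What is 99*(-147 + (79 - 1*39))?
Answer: -10593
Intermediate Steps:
99*(-147 + (79 - 1*39)) = 99*(-147 + (79 - 39)) = 99*(-147 + 40) = 99*(-107) = -10593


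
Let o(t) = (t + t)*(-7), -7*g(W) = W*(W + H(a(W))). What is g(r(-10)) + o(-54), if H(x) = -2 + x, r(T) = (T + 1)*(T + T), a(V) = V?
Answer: -59148/7 ≈ -8449.7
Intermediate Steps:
r(T) = 2*T*(1 + T) (r(T) = (1 + T)*(2*T) = 2*T*(1 + T))
g(W) = -W*(-2 + 2*W)/7 (g(W) = -W*(W + (-2 + W))/7 = -W*(-2 + 2*W)/7)
o(t) = -14*t (o(t) = (2*t)*(-7) = -14*t)
g(r(-10)) + o(-54) = 2*(2*(-10)*(1 - 10))*(1 - 2*(-10)*(1 - 10))/7 - 14*(-54) = 2*(2*(-10)*(-9))*(1 - 2*(-10)*(-9))/7 + 756 = (2/7)*180*(1 - 1*180) + 756 = (2/7)*180*(1 - 180) + 756 = (2/7)*180*(-179) + 756 = -64440/7 + 756 = -59148/7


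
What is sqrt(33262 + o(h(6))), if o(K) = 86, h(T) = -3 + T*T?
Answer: 2*sqrt(8337) ≈ 182.61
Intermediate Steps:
h(T) = -3 + T**2
sqrt(33262 + o(h(6))) = sqrt(33262 + 86) = sqrt(33348) = 2*sqrt(8337)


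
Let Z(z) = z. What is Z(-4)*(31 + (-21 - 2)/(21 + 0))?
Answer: -2512/21 ≈ -119.62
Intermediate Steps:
Z(-4)*(31 + (-21 - 2)/(21 + 0)) = -4*(31 + (-21 - 2)/(21 + 0)) = -4*(31 - 23/21) = -4*628/21 = -2512/21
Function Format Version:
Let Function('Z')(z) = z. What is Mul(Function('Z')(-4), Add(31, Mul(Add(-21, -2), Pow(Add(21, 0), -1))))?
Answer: Rational(-2512, 21) ≈ -119.62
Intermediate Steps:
Mul(Function('Z')(-4), Add(31, Mul(Add(-21, -2), Pow(Add(21, 0), -1)))) = Mul(-4, Add(31, Mul(Add(-21, -2), Pow(Add(21, 0), -1)))) = Mul(-4, Add(31, Mul(-23, Pow(21, -1)))) = Mul(-4, Add(31, Mul(-23, Rational(1, 21)))) = Mul(-4, Add(31, Rational(-23, 21))) = Mul(-4, Rational(628, 21)) = Rational(-2512, 21)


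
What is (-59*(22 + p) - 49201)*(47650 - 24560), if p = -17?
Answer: -1142862640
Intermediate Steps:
(-59*(22 + p) - 49201)*(47650 - 24560) = (-59*(22 - 17) - 49201)*(47650 - 24560) = (-59*5 - 49201)*23090 = (-295 - 49201)*23090 = -49496*23090 = -1142862640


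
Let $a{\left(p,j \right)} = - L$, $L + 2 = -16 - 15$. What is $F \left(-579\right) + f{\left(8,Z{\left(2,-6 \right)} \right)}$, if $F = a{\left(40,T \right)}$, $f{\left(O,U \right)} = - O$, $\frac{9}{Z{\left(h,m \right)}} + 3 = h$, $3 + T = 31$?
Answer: $-19115$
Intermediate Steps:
$T = 28$ ($T = -3 + 31 = 28$)
$L = -33$ ($L = -2 - 31 = -33$)
$a{\left(p,j \right)} = 33$ ($a{\left(p,j \right)} = \left(-1\right) \left(-33\right) = 33$)
$Z{\left(h,m \right)} = \frac{9}{-3 + h}$
$F = 33$
$F \left(-579\right) + f{\left(8,Z{\left(2,-6 \right)} \right)} = 33 \left(-579\right) - 8 = -19107 - 8 = -19115$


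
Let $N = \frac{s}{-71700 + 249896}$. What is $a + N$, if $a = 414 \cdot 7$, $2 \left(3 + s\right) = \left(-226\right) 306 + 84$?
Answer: $\frac{516377469}{178196} \approx 2897.8$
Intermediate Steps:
$s = -34539$ ($s = -3 + \frac{\left(-226\right) 306 + 84}{2} = -3 + \frac{-69156 + 84}{2} = -3 + \frac{1}{2} \left(-69072\right) = -3 - 34536 = -34539$)
$N = - \frac{34539}{178196}$ ($N = - \frac{34539}{-71700 + 249896} = - \frac{34539}{178196} \approx -0.19383$)
$a = 2898$
$a + N = 2898 - \frac{34539}{178196} = \frac{516377469}{178196}$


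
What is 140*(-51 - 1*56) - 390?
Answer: -15370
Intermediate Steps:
140*(-51 - 1*56) - 390 = 140*(-51 - 56) - 390 = 140*(-107) - 390 = -14980 - 390 = -15370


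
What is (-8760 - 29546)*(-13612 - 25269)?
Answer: 1489375586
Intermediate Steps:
(-8760 - 29546)*(-13612 - 25269) = -38306*(-38881) = 1489375586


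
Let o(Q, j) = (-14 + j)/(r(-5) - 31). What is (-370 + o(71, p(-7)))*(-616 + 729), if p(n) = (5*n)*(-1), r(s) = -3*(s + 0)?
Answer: -671333/16 ≈ -41958.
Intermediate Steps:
r(s) = -3*s
p(n) = -5*n
o(Q, j) = 7/8 - j/16 (o(Q, j) = (-14 + j)/(-3*(-5) - 31) = (-14 + j)/(15 - 31) = (-14 + j)/(-16) = (-14 + j)*(-1/16) = 7/8 - j/16)
(-370 + o(71, p(-7)))*(-616 + 729) = (-370 + (7/8 - (-5)*(-7)/16))*(-616 + 729) = (-370 + (7/8 - 1/16*35))*113 = (-370 + (7/8 - 35/16))*113 = (-370 - 21/16)*113 = -5941/16*113 = -671333/16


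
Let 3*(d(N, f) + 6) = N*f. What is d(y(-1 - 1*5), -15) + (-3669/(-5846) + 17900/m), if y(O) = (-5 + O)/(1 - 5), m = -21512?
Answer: -627364781/31439788 ≈ -19.954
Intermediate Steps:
y(O) = 5/4 - O/4 (y(O) = (-5 + O)/(-4) = (-5 + O)*(-¼) = 5/4 - O/4)
d(N, f) = -6 + N*f/3 (d(N, f) = -6 + (N*f)/3 = -6 + N*f/3)
d(y(-1 - 1*5), -15) + (-3669/(-5846) + 17900/m) = (-6 + (⅓)*(5/4 - (-1 - 1*5)/4)*(-15)) + (-3669/(-5846) + 17900/(-21512)) = (-6 + (⅓)*(5/4 - (-1 - 5)/4)*(-15)) + (-3669*(-1/5846) + 17900*(-1/21512)) = (-6 + (⅓)*(5/4 - ¼*(-6))*(-15)) + (3669/5846 - 4475/5378) = (-6 + (⅓)*(5/4 + 3/2)*(-15)) - 1607242/7859947 = (-6 + (⅓)*(11/4)*(-15)) - 1607242/7859947 = (-6 - 55/4) - 1607242/7859947 = -79/4 - 1607242/7859947 = -627364781/31439788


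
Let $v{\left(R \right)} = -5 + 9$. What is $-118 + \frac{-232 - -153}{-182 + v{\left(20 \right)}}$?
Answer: $- \frac{20925}{178} \approx -117.56$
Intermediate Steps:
$v{\left(R \right)} = 4$
$-118 + \frac{-232 - -153}{-182 + v{\left(20 \right)}} = -118 + \frac{-232 - -153}{-182 + 4} = -118 + \frac{-232 + 153}{-178} = -118 - - \frac{79}{178} = -118 + \frac{79}{178} = - \frac{20925}{178}$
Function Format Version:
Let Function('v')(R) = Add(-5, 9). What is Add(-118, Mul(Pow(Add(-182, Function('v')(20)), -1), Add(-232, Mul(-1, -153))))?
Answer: Rational(-20925, 178) ≈ -117.56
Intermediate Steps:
Function('v')(R) = 4
Add(-118, Mul(Pow(Add(-182, Function('v')(20)), -1), Add(-232, Mul(-1, -153)))) = Add(-118, Mul(Pow(Add(-182, 4), -1), Add(-232, Mul(-1, -153)))) = Add(-118, Mul(Pow(-178, -1), Add(-232, 153))) = Add(-118, Mul(Rational(-1, 178), -79)) = Add(-118, Rational(79, 178)) = Rational(-20925, 178)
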